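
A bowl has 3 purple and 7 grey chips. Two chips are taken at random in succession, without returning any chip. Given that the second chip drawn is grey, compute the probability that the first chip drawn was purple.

1/3

P(first=purple and the second chip drawn is grey) = (3/10)·(7/9) = 7/30.
P(the second chip drawn is grey) = Σ over first color = 7/30 + 7/15 = 7/10.
By Bayes, P(first=purple | the second chip drawn is grey) = 7/30 / 7/10 = 1/3 ≈ 0.3333.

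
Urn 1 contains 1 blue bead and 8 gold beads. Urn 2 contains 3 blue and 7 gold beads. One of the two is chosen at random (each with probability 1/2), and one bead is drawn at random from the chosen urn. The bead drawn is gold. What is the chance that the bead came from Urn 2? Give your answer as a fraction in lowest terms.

P(gold | Urn 1) = 8/9; P(gold | Urn 2) = 7/10.
P(gold) = 1/2·8/9 + 1/2·7/10 = 143/180.
By Bayes' rule, P(Urn 2 | gold) = 7/20 / 143/180 = 63/143 ≈ 0.4406.

63/143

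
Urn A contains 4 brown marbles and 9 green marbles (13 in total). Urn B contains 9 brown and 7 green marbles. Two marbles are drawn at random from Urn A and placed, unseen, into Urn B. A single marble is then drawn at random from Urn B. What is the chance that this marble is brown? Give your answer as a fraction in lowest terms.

125/234

Condition on how many of the transferred marbles are brown (from Urn A: 4 brown of 13; then Urn B has 18 total).
  0 brown: C(4,0)C(9,2)/C(13,2) = 6/13; then P = 9/18
  1 brown: C(4,1)C(9,1)/C(13,2) = 6/13; then P = 10/18
  2 brown: C(4,2)C(9,0)/C(13,2) = 1/13; then P = 11/18
P(brown from Urn B) = 125/234 ≈ 0.5342.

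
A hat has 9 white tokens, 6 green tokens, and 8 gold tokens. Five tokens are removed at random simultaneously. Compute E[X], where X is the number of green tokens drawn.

30/23

By linearity of expectation, E[X] = Σ P(draw i is green); by symmetry each draw (even without replacement) has P(green) = 6/23.
E[X] = 5 · 6/23 = 30/23 ≈ 1.3043.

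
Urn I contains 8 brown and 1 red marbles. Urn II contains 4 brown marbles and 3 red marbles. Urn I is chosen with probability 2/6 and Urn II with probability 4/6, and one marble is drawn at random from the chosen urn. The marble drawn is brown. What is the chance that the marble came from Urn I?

P(brown | Urn I) = 8/9; P(brown | Urn II) = 4/7.
P(brown) = 1/3·8/9 + 2/3·4/7 = 128/189.
By Bayes' rule, P(Urn I | brown) = 8/27 / 128/189 = 7/16 ≈ 0.4375.

7/16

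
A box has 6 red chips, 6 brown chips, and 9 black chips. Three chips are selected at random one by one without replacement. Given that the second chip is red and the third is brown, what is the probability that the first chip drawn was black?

9/19

P(first=black and the second chip is red and the third is brown) = (9/21)·(6/20)·(6/19) = 27/665.
P(E) = Σ over first color = 3/133 + 3/133 + 27/665 = 3/35.
By Bayes, P(first=black | E) = 27/665 / 3/35 = 9/19 ≈ 0.4737.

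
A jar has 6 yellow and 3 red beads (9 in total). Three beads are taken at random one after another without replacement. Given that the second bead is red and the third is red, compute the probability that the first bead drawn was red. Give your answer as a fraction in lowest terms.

P(first=red and the second bead is red and the third is red) = (3/9)·(2/8)·(1/7) = 1/84.
P(E) = Σ over first color = 1/14 + 1/84 = 1/12.
By Bayes, P(first=red | E) = 1/84 / 1/12 = 1/7 ≈ 0.1429.

1/7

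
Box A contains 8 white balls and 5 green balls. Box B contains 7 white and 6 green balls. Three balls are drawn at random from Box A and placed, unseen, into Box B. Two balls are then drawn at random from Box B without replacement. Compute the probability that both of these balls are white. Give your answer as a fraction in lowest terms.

Condition on how many of the transferred balls are white (from Box A: 8 white of 13; then Box B has 16 total).
  0 white: C(8,0)C(5,3)/C(13,3) = 5/143; then P = C(7,2)/C(16,2) = 7/40
  1 white: C(8,1)C(5,2)/C(13,3) = 40/143; then P = C(8,2)/C(16,2) = 7/30
  2 white: C(8,2)C(5,1)/C(13,3) = 70/143; then P = C(9,2)/C(16,2) = 3/10
  3 white: C(8,3)C(5,0)/C(13,3) = 28/143; then P = C(10,2)/C(16,2) = 3/8
P(both white) = 7/24 ≈ 0.2917.

7/24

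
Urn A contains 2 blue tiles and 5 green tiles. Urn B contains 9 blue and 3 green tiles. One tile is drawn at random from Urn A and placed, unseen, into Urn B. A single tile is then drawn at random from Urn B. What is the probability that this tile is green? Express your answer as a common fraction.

2/7

Condition on how many of the transferred tiles are green (from Urn A: 5 green of 7; then Urn B has 13 total).
  0 green: C(5,0)C(2,1)/C(7,1) = 2/7; then P = 3/13
  1 green: C(5,1)C(2,0)/C(7,1) = 5/7; then P = 4/13
P(green from Urn B) = 2/7 ≈ 0.2857.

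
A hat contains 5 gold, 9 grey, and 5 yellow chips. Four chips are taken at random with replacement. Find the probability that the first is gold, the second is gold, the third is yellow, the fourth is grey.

1125/130321

Multiply the conditional probability of each draw in order, with replacement (the composition resets each draw).
P = (5/19) · (5/19) · (5/19) · (9/19) = 1125/130321 ≈ 0.0086.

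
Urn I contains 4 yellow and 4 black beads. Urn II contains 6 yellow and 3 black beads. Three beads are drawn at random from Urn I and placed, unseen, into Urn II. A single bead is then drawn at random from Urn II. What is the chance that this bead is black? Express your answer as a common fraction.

Condition on how many of the transferred beads are black (from Urn I: 4 black of 8; then Urn II has 12 total).
  0 black: C(4,0)C(4,3)/C(8,3) = 1/14; then P = 3/12
  1 black: C(4,1)C(4,2)/C(8,3) = 3/7; then P = 4/12
  2 black: C(4,2)C(4,1)/C(8,3) = 3/7; then P = 5/12
  3 black: C(4,3)C(4,0)/C(8,3) = 1/14; then P = 6/12
P(black from Urn II) = 3/8 ≈ 0.3750.

3/8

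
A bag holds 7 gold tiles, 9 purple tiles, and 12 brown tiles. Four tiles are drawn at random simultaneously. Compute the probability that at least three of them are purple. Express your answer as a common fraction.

82/975

Sum the hypergeometric tail for j = 3,…,4 purple tiles.
Favorable = C(9,3)·C(19,1) + C(9,4)·C(19,0) = 1722; total = C(28,4) = 20475.
P = 1722/20475 = 82/975 ≈ 0.0841.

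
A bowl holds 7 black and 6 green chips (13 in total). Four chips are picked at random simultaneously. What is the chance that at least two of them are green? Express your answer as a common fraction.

Sum the hypergeometric tail for j = 2,…,4 green chips.
Favorable = C(6,2)·C(7,2) + C(6,3)·C(7,1) + C(6,4)·C(7,0) = 470; total = C(13,4) = 715.
P = 470/715 = 94/143 ≈ 0.6573.

94/143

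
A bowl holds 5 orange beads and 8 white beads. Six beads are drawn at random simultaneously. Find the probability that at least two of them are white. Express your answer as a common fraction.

Sum the hypergeometric tail for j = 2,…,6 white beads.
Favorable = C(8,2)·C(5,4) + C(8,3)·C(5,3) + C(8,4)·C(5,2) + C(8,5)·C(5,1) + C(8,6)·C(5,0) = 1708; total = C(13,6) = 1716.
P = 1708/1716 = 427/429 ≈ 0.9953.

427/429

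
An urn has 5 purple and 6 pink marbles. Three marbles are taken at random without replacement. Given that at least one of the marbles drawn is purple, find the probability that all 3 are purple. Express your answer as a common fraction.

2/29

P(all 3 purple) = C(5,3)/C(11,3) = 2/33; P(at least one purple) = 1 − C(6,3)/C(11,3) = 29/33.
Since 'all 3 purple' ⊆ 'at least one purple', P(all 3 | at least one) = 2/33 / 29/33 = 2/29 ≈ 0.0690.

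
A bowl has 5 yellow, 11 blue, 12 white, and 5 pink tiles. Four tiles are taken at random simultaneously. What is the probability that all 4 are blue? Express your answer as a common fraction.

Unordered draws without replacement: count favorable combinations over C(33,4).
Favorable = C(5,0) · C(11,4) · C(12,0) · C(5,0) = 330; total = C(33,4) = 40920.
P = 330/40920 = 1/124 ≈ 0.0081.

1/124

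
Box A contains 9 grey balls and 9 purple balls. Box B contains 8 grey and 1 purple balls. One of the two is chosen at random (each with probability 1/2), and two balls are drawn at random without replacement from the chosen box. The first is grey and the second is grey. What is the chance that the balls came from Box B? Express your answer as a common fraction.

119/155

P(E | Box A) = 4/17; P(E | Box B) = 7/9.
P(E) = 1/2·4/17 + 1/2·7/9 = 155/306.
By Bayes' rule, P(Box B | E) = 7/18 / 155/306 = 119/155 ≈ 0.7677.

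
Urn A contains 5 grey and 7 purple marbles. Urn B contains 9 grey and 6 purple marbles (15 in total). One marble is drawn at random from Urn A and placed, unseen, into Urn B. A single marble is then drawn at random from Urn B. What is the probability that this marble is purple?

79/192

Condition on how many of the transferred marbles are purple (from Urn A: 7 purple of 12; then Urn B has 16 total).
  0 purple: C(7,0)C(5,1)/C(12,1) = 5/12; then P = 6/16
  1 purple: C(7,1)C(5,0)/C(12,1) = 7/12; then P = 7/16
P(purple from Urn B) = 79/192 ≈ 0.4115.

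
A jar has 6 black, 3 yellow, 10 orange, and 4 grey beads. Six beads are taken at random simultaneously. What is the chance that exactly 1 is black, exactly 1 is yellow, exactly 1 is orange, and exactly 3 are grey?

Unordered draws without replacement: count favorable combinations over C(23,6).
Favorable = C(6,1) · C(3,1) · C(10,1) · C(4,3) = 720; total = C(23,6) = 100947.
P = 720/100947 = 240/33649 ≈ 0.0071.

240/33649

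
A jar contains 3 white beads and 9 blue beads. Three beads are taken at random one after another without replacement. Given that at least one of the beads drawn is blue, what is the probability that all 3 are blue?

28/73

P(all 3 blue) = C(9,3)/C(12,3) = 21/55; P(at least one blue) = 1 − C(3,3)/C(12,3) = 219/220.
Since 'all 3 blue' ⊆ 'at least one blue', P(all 3 | at least one) = 21/55 / 219/220 = 28/73 ≈ 0.3836.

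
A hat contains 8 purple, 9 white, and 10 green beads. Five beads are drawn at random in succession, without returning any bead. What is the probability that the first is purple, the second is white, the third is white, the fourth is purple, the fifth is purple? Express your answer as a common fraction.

Multiply the conditional probability of each draw in order, without replacement, so each draw removes one from its color and from the total.
P = (8/27) · (9/26) · (8/25) · (7/24) · (6/23) = 56/22425 ≈ 0.0025.

56/22425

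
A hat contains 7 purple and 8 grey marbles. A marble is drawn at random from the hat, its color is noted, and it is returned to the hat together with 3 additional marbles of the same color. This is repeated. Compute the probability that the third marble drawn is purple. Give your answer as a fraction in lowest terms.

7/15

Sum over the four possibilities for the first two draws (purple/not-purple each), tracking how the purple count and total change by +3 per draw.
P(third is purple) = 7/15 ≈ 0.4667. (In a Pólya urn every draw has the same marginal probability 7/15.)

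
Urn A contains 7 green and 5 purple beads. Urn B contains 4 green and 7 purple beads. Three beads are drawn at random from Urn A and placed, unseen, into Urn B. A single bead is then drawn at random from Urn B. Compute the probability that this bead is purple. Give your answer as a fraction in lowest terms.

33/56

Condition on how many of the transferred beads are purple (from Urn A: 5 purple of 12; then Urn B has 14 total).
  0 purple: C(5,0)C(7,3)/C(12,3) = 7/44; then P = 7/14
  1 purple: C(5,1)C(7,2)/C(12,3) = 21/44; then P = 8/14
  2 purple: C(5,2)C(7,1)/C(12,3) = 7/22; then P = 9/14
  3 purple: C(5,3)C(7,0)/C(12,3) = 1/22; then P = 10/14
P(purple from Urn B) = 33/56 ≈ 0.5893.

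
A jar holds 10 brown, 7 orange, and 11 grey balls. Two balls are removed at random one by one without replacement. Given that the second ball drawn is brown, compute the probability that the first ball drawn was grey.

P(first=grey and the second ball drawn is brown) = (11/28)·(10/27) = 55/378.
P(the second ball drawn is brown) = Σ over first color = 5/42 + 5/54 + 55/378 = 5/14.
By Bayes, P(first=grey | the second ball drawn is brown) = 55/378 / 5/14 = 11/27 ≈ 0.4074.

11/27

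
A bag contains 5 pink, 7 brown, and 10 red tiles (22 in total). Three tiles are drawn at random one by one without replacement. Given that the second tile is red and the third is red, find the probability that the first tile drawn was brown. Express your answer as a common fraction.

P(first=brown and the second tile is red and the third is red) = (7/22)·(10/21)·(9/20) = 3/44.
P(E) = Σ over first color = 15/308 + 3/44 + 6/77 = 15/77.
By Bayes, P(first=brown | E) = 3/44 / 15/77 = 7/20 ≈ 0.3500.

7/20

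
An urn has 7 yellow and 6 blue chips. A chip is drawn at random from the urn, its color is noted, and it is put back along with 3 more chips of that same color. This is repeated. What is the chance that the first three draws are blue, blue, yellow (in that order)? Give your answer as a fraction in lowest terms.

189/1976

Track the composition after each reinforcement of +3.
P = (6/13) · (9/16) · (7/19) = 189/1976 ≈ 0.0956.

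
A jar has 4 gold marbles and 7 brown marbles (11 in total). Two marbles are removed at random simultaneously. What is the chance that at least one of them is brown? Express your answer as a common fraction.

Use the complement: P(at least one brown) = 1 − P(no brown).
P(none) = C(4,2)/C(11,2) = 6/55.
So P = 1 − 6/55 = 49/55 ≈ 0.8909.

49/55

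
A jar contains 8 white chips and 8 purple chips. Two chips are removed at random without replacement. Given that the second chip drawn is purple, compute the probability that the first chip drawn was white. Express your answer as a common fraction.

8/15

P(first=white and the second chip drawn is purple) = (8/16)·(8/15) = 4/15.
P(the second chip drawn is purple) = Σ over first color = 4/15 + 7/30 = 1/2.
By Bayes, P(first=white | the second chip drawn is purple) = 4/15 / 1/2 = 8/15 ≈ 0.5333.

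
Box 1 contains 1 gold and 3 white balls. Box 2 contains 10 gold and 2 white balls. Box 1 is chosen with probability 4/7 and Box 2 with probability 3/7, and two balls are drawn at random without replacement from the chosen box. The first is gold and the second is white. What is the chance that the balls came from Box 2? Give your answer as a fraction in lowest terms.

5/16

P(E | Box 1) = 1/4; P(E | Box 2) = 5/33.
P(E) = 4/7·1/4 + 3/7·5/33 = 16/77.
By Bayes' rule, P(Box 2 | E) = 5/77 / 16/77 = 5/16 ≈ 0.3125.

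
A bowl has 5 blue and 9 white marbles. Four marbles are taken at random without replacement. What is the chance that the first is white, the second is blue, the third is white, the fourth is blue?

60/1001

Multiply the conditional probability of each draw in order, without replacement, so each draw removes one from its color and from the total.
P = (9/14) · (5/13) · (8/12) · (4/11) = 60/1001 ≈ 0.0599.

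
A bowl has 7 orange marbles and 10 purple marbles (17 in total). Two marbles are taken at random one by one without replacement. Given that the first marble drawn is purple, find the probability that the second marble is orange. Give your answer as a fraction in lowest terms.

After removing 1 purple, the bowl has 7 orange out of 16 remaining.
P(second is orange | given) = 7/16 ≈ 0.4375.

7/16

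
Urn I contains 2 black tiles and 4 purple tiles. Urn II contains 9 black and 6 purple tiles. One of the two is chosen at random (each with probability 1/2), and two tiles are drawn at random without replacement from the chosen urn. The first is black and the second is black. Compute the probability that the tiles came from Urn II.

36/43

P(E | Urn I) = 1/15; P(E | Urn II) = 12/35.
P(E) = 1/2·1/15 + 1/2·12/35 = 43/210.
By Bayes' rule, P(Urn II | E) = 6/35 / 43/210 = 36/43 ≈ 0.8372.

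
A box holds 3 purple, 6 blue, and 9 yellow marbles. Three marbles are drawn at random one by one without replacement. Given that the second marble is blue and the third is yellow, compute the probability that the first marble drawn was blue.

5/16

P(first=blue and the second marble is blue and the third is yellow) = (6/18)·(5/17)·(9/16) = 15/272.
P(E) = Σ over first color = 9/272 + 15/272 + 3/34 = 3/17.
By Bayes, P(first=blue | E) = 15/272 / 3/17 = 5/16 ≈ 0.3125.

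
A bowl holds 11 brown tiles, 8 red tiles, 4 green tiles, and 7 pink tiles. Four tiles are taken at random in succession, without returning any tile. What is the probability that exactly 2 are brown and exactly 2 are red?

44/783

Unordered draws without replacement: count favorable combinations over C(30,4).
Favorable = C(11,2) · C(8,2) · C(4,0) · C(7,0) = 1540; total = C(30,4) = 27405.
P = 1540/27405 = 44/783 ≈ 0.0562.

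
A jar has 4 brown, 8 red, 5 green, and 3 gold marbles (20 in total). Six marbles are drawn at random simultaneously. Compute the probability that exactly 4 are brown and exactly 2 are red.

7/9690

Unordered draws without replacement: count favorable combinations over C(20,6).
Favorable = C(4,4) · C(8,2) · C(5,0) · C(3,0) = 28; total = C(20,6) = 38760.
P = 28/38760 = 7/9690 ≈ 0.0007.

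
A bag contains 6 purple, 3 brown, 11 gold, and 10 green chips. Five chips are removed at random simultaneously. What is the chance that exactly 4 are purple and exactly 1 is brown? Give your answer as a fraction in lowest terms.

5/15834

Unordered draws without replacement: count favorable combinations over C(30,5).
Favorable = C(6,4) · C(3,1) · C(11,0) · C(10,0) = 45; total = C(30,5) = 142506.
P = 45/142506 = 5/15834 ≈ 0.0003.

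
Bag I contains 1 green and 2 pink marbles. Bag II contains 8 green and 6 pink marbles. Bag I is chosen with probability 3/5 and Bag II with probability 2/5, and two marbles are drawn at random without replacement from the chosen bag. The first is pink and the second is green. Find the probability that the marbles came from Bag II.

P(E | Bag I) = 1/3; P(E | Bag II) = 24/91.
P(E) = 3/5·1/3 + 2/5·24/91 = 139/455.
By Bayes' rule, P(Bag II | E) = 48/455 / 139/455 = 48/139 ≈ 0.3453.

48/139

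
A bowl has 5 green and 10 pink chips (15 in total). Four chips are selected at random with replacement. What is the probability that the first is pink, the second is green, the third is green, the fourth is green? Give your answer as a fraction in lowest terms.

2/81

Multiply the conditional probability of each draw in order, with replacement (the composition resets each draw).
P = (10/15) · (5/15) · (5/15) · (5/15) = 2/81 ≈ 0.0247.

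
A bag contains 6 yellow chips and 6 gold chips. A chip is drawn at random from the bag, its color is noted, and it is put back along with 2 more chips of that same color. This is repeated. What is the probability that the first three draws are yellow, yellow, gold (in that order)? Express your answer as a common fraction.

Track the composition after each reinforcement of +2.
P = (6/12) · (8/14) · (6/16) = 3/28 ≈ 0.1071.

3/28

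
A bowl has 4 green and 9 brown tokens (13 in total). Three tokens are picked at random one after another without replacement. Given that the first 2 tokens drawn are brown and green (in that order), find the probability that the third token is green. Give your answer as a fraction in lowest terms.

3/11

After removing 1 green, 1 brown, the bowl has 3 green out of 11 remaining.
P(third is green | given) = 3/11 ≈ 0.2727.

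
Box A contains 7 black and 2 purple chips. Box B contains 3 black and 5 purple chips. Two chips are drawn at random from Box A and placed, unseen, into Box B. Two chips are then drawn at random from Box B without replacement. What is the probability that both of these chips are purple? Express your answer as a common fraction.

Condition on how many of the transferred chips are purple (from Box A: 2 purple of 9; then Box B has 10 total).
  0 purple: C(2,0)C(7,2)/C(9,2) = 7/12; then P = C(5,2)/C(10,2) = 2/9
  1 purple: C(2,1)C(7,1)/C(9,2) = 7/18; then P = C(6,2)/C(10,2) = 1/3
  2 purple: C(2,2)C(7,0)/C(9,2) = 1/36; then P = C(7,2)/C(10,2) = 7/15
P(both purple) = 49/180 ≈ 0.2722.

49/180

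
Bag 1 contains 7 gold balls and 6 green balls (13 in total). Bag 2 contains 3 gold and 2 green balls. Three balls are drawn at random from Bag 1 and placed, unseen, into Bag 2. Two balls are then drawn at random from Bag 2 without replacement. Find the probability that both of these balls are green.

Condition on how many of the transferred balls are green (from Bag 1: 6 green of 13; then Bag 2 has 8 total).
  0 green: C(6,0)C(7,3)/C(13,3) = 35/286; then P = C(2,2)/C(8,2) = 1/28
  1 green: C(6,1)C(7,2)/C(13,3) = 63/143; then P = C(3,2)/C(8,2) = 3/28
  2 green: C(6,2)C(7,1)/C(13,3) = 105/286; then P = C(4,2)/C(8,2) = 3/14
  3 green: C(6,3)C(7,0)/C(13,3) = 10/143; then P = C(5,2)/C(8,2) = 5/14
P(both green) = 113/728 ≈ 0.1552.

113/728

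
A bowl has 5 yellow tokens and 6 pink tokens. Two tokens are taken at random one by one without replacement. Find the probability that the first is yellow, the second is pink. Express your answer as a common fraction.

3/11

Multiply the conditional probability of each draw in order, without replacement, so each draw removes one from its color and from the total.
P = (5/11) · (6/10) = 3/11 ≈ 0.2727.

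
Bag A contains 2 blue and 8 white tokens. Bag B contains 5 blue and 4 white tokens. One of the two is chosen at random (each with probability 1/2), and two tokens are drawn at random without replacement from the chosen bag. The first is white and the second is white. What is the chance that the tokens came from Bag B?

15/71

P(E | Bag A) = 28/45; P(E | Bag B) = 1/6.
P(E) = 1/2·28/45 + 1/2·1/6 = 71/180.
By Bayes' rule, P(Bag B | E) = 1/12 / 71/180 = 15/71 ≈ 0.2113.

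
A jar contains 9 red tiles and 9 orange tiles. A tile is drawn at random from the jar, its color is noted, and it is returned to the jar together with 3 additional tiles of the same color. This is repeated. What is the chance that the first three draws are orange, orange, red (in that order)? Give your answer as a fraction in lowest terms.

Track the composition after each reinforcement of +3.
P = (9/18) · (12/21) · (9/24) = 3/28 ≈ 0.1071.

3/28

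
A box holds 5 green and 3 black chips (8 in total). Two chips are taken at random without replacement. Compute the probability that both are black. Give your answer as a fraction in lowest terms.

Unordered draws without replacement: count favorable combinations over C(8,2).
Favorable = C(5,0) · C(3,2) = 3; total = C(8,2) = 28.
P = 3/28 = 3/28 ≈ 0.1071.

3/28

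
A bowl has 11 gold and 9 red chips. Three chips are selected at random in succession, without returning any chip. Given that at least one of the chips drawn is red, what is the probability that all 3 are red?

28/325

P(all 3 red) = C(9,3)/C(20,3) = 7/95; P(at least one red) = 1 − C(11,3)/C(20,3) = 65/76.
Since 'all 3 red' ⊆ 'at least one red', P(all 3 | at least one) = 7/95 / 65/76 = 28/325 ≈ 0.0862.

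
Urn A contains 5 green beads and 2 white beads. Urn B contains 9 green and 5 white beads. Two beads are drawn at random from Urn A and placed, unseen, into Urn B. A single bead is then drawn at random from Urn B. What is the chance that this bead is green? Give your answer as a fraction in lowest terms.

Condition on how many of the transferred beads are green (from Urn A: 5 green of 7; then Urn B has 16 total).
  0 green: C(5,0)C(2,2)/C(7,2) = 1/21; then P = 9/16
  1 green: C(5,1)C(2,1)/C(7,2) = 10/21; then P = 10/16
  2 green: C(5,2)C(2,0)/C(7,2) = 10/21; then P = 11/16
P(green from Urn B) = 73/112 ≈ 0.6518.

73/112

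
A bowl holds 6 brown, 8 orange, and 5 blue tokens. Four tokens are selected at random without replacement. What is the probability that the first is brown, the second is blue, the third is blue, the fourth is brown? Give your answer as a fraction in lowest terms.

25/3876

Multiply the conditional probability of each draw in order, without replacement, so each draw removes one from its color and from the total.
P = (6/19) · (5/18) · (4/17) · (5/16) = 25/3876 ≈ 0.0064.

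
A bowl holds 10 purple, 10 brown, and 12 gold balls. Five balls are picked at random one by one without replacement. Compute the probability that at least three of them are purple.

Sum the hypergeometric tail for j = 3,…,5 purple balls.
Favorable = C(10,3)·C(22,2) + C(10,4)·C(22,1) + C(10,5)·C(22,0) = 32592; total = C(32,5) = 201376.
P = 32592/201376 = 291/1798 ≈ 0.1618.

291/1798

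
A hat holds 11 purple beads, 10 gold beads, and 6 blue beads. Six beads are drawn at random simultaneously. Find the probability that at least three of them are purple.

163/345

Sum the hypergeometric tail for j = 3,…,6 purple beads.
Favorable = C(11,3)·C(16,3) + C(11,4)·C(16,2) + C(11,5)·C(16,1) + C(11,6)·C(16,0) = 139854; total = C(27,6) = 296010.
P = 139854/296010 = 163/345 ≈ 0.4725.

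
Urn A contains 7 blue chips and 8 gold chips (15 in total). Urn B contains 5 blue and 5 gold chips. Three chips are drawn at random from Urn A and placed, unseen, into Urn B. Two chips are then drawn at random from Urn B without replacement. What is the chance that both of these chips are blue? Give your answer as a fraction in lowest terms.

44/195

Condition on how many of the transferred chips are blue (from Urn A: 7 blue of 15; then Urn B has 13 total).
  0 blue: C(7,0)C(8,3)/C(15,3) = 8/65; then P = C(5,2)/C(13,2) = 5/39
  1 blue: C(7,1)C(8,2)/C(15,3) = 28/65; then P = C(6,2)/C(13,2) = 5/26
  2 blue: C(7,2)C(8,1)/C(15,3) = 24/65; then P = C(7,2)/C(13,2) = 7/26
  3 blue: C(7,3)C(8,0)/C(15,3) = 1/13; then P = C(8,2)/C(13,2) = 14/39
P(both blue) = 44/195 ≈ 0.2256.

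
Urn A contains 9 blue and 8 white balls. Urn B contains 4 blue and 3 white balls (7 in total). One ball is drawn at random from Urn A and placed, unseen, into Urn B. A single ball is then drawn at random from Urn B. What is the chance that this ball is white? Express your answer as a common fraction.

59/136

Condition on how many of the transferred balls are white (from Urn A: 8 white of 17; then Urn B has 8 total).
  0 white: C(8,0)C(9,1)/C(17,1) = 9/17; then P = 3/8
  1 white: C(8,1)C(9,0)/C(17,1) = 8/17; then P = 4/8
P(white from Urn B) = 59/136 ≈ 0.4338.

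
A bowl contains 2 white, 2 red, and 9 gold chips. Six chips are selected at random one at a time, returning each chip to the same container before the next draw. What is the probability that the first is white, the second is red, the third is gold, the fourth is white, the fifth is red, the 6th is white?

288/4826809

Multiply the conditional probability of each draw in order, with replacement (the composition resets each draw).
P = (2/13) · (2/13) · (9/13) · (2/13) · (2/13) · (2/13) = 288/4826809 ≈ 0.0001.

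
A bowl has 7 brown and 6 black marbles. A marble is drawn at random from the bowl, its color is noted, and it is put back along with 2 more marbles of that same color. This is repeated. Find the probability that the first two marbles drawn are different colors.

28/65

Either brown then black, or black then brown; after the first draw the total is 15.
P = (7/13)·(6/15) + (6/13)·(7/15) = 28/65 ≈ 0.4308.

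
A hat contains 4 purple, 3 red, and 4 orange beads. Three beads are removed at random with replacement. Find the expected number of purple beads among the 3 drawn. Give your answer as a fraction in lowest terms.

By linearity of expectation, E[X] = Σ P(draw i is purple); each independent draw has P(purple) = 4/11.
E[X] = 3 · 4/11 = 12/11 ≈ 1.0909.

12/11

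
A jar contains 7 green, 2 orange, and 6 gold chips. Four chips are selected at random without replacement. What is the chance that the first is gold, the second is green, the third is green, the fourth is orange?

1/65

Multiply the conditional probability of each draw in order, without replacement, so each draw removes one from its color and from the total.
P = (6/15) · (7/14) · (6/13) · (2/12) = 1/65 ≈ 0.0154.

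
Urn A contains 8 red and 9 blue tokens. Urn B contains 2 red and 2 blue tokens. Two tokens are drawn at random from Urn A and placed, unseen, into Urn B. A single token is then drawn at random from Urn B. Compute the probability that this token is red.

25/51

Condition on how many of the transferred tokens are red (from Urn A: 8 red of 17; then Urn B has 6 total).
  0 red: C(8,0)C(9,2)/C(17,2) = 9/34; then P = 2/6
  1 red: C(8,1)C(9,1)/C(17,2) = 9/17; then P = 3/6
  2 red: C(8,2)C(9,0)/C(17,2) = 7/34; then P = 4/6
P(red from Urn B) = 25/51 ≈ 0.4902.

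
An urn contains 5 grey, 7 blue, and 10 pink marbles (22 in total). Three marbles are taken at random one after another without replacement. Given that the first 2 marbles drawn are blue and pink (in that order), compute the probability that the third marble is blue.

3/10

After removing 1 blue, 1 pink, the urn has 6 blue out of 20 remaining.
P(third is blue | given) = 6/20 = 3/10 ≈ 0.3000.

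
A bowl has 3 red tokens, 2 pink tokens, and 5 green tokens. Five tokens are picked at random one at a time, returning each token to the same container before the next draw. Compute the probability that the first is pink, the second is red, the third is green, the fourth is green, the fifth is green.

Multiply the conditional probability of each draw in order, with replacement (the composition resets each draw).
P = (2/10) · (3/10) · (5/10) · (5/10) · (5/10) = 3/400 ≈ 0.0075.

3/400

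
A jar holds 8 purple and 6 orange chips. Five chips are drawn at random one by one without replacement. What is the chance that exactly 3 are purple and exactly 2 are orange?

Unordered draws without replacement: count favorable combinations over C(14,5).
Favorable = C(8,3) · C(6,2) = 840; total = C(14,5) = 2002.
P = 840/2002 = 60/143 ≈ 0.4196.

60/143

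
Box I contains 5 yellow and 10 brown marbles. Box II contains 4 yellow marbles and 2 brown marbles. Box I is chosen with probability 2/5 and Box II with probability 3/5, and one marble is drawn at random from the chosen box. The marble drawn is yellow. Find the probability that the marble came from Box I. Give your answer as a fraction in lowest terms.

1/4

P(yellow | Box I) = 1/3; P(yellow | Box II) = 2/3.
P(yellow) = 2/5·1/3 + 3/5·2/3 = 8/15.
By Bayes' rule, P(Box I | yellow) = 2/15 / 8/15 = 1/4 ≈ 0.2500.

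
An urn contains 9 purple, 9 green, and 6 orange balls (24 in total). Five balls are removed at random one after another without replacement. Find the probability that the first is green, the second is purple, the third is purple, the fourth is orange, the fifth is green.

Multiply the conditional probability of each draw in order, without replacement, so each draw removes one from its color and from the total.
P = (9/24) · (9/23) · (8/22) · (6/21) · (8/20) = 54/8855 ≈ 0.0061.

54/8855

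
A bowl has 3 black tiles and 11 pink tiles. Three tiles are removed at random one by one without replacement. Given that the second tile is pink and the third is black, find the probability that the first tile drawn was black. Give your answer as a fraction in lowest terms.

P(first=black and the second tile is pink and the third is black) = (3/14)·(11/13)·(2/12) = 11/364.
P(E) = Σ over first color = 11/364 + 55/364 = 33/182.
By Bayes, P(first=black | E) = 11/364 / 33/182 = 1/6 ≈ 0.1667.

1/6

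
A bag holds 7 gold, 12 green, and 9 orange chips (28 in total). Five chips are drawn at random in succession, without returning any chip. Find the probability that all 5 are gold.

Unordered draws without replacement: count favorable combinations over C(28,5).
Favorable = C(7,5) · C(12,0) · C(9,0) = 21; total = C(28,5) = 98280.
P = 21/98280 = 1/4680 ≈ 0.0002.

1/4680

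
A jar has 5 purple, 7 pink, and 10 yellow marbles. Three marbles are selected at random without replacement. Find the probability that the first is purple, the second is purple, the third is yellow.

5/231

Multiply the conditional probability of each draw in order, without replacement, so each draw removes one from its color and from the total.
P = (5/22) · (4/21) · (10/20) = 5/231 ≈ 0.0216.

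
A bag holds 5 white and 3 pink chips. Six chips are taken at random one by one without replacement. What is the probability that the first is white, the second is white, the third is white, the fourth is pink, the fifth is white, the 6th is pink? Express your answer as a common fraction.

1/28

Multiply the conditional probability of each draw in order, without replacement, so each draw removes one from its color and from the total.
P = (5/8) · (4/7) · (3/6) · (3/5) · (2/4) · (2/3) = 1/28 ≈ 0.0357.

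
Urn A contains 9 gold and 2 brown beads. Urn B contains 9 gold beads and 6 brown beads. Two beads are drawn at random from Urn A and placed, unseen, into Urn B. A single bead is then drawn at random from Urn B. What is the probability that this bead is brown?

Condition on how many of the transferred beads are brown (from Urn A: 2 brown of 11; then Urn B has 17 total).
  0 brown: C(2,0)C(9,2)/C(11,2) = 36/55; then P = 6/17
  1 brown: C(2,1)C(9,1)/C(11,2) = 18/55; then P = 7/17
  2 brown: C(2,2)C(9,0)/C(11,2) = 1/55; then P = 8/17
P(brown from Urn B) = 70/187 ≈ 0.3743.

70/187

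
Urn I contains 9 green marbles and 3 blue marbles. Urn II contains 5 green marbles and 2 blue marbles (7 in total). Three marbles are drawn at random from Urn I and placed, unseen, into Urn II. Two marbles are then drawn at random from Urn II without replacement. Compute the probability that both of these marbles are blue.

29/495

Condition on how many of the transferred marbles are blue (from Urn I: 3 blue of 12; then Urn II has 10 total).
  0 blue: C(3,0)C(9,3)/C(12,3) = 21/55; then P = C(2,2)/C(10,2) = 1/45
  1 blue: C(3,1)C(9,2)/C(12,3) = 27/55; then P = C(3,2)/C(10,2) = 1/15
  2 blue: C(3,2)C(9,1)/C(12,3) = 27/220; then P = C(4,2)/C(10,2) = 2/15
  3 blue: C(3,3)C(9,0)/C(12,3) = 1/220; then P = C(5,2)/C(10,2) = 2/9
P(both blue) = 29/495 ≈ 0.0586.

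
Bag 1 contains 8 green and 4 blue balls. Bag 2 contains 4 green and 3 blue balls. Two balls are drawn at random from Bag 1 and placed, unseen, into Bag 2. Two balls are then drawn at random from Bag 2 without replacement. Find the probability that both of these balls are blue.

Condition on how many of the transferred balls are blue (from Bag 1: 4 blue of 12; then Bag 2 has 9 total).
  0 blue: C(4,0)C(8,2)/C(12,2) = 14/33; then P = C(3,2)/C(9,2) = 1/12
  1 blue: C(4,1)C(8,1)/C(12,2) = 16/33; then P = C(4,2)/C(9,2) = 1/6
  2 blue: C(4,2)C(8,0)/C(12,2) = 1/11; then P = C(5,2)/C(9,2) = 5/18
P(both blue) = 14/99 ≈ 0.1414.

14/99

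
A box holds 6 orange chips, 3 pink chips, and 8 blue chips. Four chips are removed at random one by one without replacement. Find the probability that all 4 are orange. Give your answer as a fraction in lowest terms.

3/476

Unordered draws without replacement: count favorable combinations over C(17,4).
Favorable = C(6,4) · C(3,0) · C(8,0) = 15; total = C(17,4) = 2380.
P = 15/2380 = 3/476 ≈ 0.0063.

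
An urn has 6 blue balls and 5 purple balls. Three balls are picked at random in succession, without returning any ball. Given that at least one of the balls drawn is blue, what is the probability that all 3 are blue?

4/31

P(all 3 blue) = C(6,3)/C(11,3) = 4/33; P(at least one blue) = 1 − C(5,3)/C(11,3) = 31/33.
Since 'all 3 blue' ⊆ 'at least one blue', P(all 3 | at least one) = 4/33 / 31/33 = 4/31 ≈ 0.1290.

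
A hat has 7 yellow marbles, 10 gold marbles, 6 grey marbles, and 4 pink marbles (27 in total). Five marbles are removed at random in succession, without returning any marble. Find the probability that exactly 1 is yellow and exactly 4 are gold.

49/2691

Unordered draws without replacement: count favorable combinations over C(27,5).
Favorable = C(7,1) · C(10,4) · C(6,0) · C(4,0) = 1470; total = C(27,5) = 80730.
P = 1470/80730 = 49/2691 ≈ 0.0182.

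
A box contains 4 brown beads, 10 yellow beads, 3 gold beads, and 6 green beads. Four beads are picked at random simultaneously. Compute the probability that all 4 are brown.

Unordered draws without replacement: count favorable combinations over C(23,4).
Favorable = C(4,4) · C(10,0) · C(3,0) · C(6,0) = 1; total = C(23,4) = 8855.
P = 1/8855 = 1/8855 ≈ 0.0001.

1/8855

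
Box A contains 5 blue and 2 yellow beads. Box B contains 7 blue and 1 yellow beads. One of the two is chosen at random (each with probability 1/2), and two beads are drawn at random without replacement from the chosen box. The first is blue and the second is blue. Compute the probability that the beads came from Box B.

P(E | Box A) = 10/21; P(E | Box B) = 3/4.
P(E) = 1/2·10/21 + 1/2·3/4 = 103/168.
By Bayes' rule, P(Box B | E) = 3/8 / 103/168 = 63/103 ≈ 0.6117.

63/103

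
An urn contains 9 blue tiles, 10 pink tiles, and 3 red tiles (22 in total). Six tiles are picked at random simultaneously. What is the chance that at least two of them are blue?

1858/2261

Sum the hypergeometric tail for j = 2,…,6 blue tiles.
Favorable = C(9,2)·C(13,4) + C(9,3)·C(13,3) + C(9,4)·C(13,2) + C(9,5)·C(13,1) + C(9,6)·C(13,0) = 61314; total = C(22,6) = 74613.
P = 61314/74613 = 1858/2261 ≈ 0.8218.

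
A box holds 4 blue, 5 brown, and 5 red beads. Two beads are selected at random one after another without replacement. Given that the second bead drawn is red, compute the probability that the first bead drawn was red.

4/13

P(first=red and the second bead drawn is red) = (5/14)·(4/13) = 10/91.
P(the second bead drawn is red) = Σ over first color = 10/91 + 25/182 + 10/91 = 5/14.
By Bayes, P(first=red | the second bead drawn is red) = 10/91 / 5/14 = 4/13 ≈ 0.3077.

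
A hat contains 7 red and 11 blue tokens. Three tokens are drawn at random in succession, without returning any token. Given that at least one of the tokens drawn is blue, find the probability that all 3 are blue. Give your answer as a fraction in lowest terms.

P(all 3 blue) = C(11,3)/C(18,3) = 55/272; P(at least one blue) = 1 − C(7,3)/C(18,3) = 781/816.
Since 'all 3 blue' ⊆ 'at least one blue', P(all 3 | at least one) = 55/272 / 781/816 = 15/71 ≈ 0.2113.

15/71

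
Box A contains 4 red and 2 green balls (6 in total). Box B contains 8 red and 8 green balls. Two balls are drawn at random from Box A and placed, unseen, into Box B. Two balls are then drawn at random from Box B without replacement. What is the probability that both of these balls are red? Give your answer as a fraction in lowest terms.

586/2295

Condition on how many of the transferred balls are red (from Box A: 4 red of 6; then Box B has 18 total).
  0 red: C(4,0)C(2,2)/C(6,2) = 1/15; then P = C(8,2)/C(18,2) = 28/153
  1 red: C(4,1)C(2,1)/C(6,2) = 8/15; then P = C(9,2)/C(18,2) = 4/17
  2 red: C(4,2)C(2,0)/C(6,2) = 2/5; then P = C(10,2)/C(18,2) = 5/17
P(both red) = 586/2295 ≈ 0.2553.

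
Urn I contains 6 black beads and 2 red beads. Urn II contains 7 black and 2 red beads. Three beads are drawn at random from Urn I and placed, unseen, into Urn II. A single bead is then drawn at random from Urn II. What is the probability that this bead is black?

Condition on how many of the transferred beads are black (from Urn I: 6 black of 8; then Urn II has 12 total).
  1 black: C(6,1)C(2,2)/C(8,3) = 3/28; then P = 8/12
  2 black: C(6,2)C(2,1)/C(8,3) = 15/28; then P = 9/12
  3 black: C(6,3)C(2,0)/C(8,3) = 5/14; then P = 10/12
P(black from Urn II) = 37/48 ≈ 0.7708.

37/48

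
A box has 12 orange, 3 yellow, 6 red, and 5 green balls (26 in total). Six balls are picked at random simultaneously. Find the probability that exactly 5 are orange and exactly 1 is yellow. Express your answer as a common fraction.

108/10465

Unordered draws without replacement: count favorable combinations over C(26,6).
Favorable = C(12,5) · C(3,1) · C(6,0) · C(5,0) = 2376; total = C(26,6) = 230230.
P = 2376/230230 = 108/10465 ≈ 0.0103.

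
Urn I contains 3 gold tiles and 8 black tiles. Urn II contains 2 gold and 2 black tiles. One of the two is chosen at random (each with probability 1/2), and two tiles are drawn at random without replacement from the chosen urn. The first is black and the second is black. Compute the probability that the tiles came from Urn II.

P(E | Urn I) = 28/55; P(E | Urn II) = 1/6.
P(E) = 1/2·28/55 + 1/2·1/6 = 223/660.
By Bayes' rule, P(Urn II | E) = 1/12 / 223/660 = 55/223 ≈ 0.2466.

55/223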